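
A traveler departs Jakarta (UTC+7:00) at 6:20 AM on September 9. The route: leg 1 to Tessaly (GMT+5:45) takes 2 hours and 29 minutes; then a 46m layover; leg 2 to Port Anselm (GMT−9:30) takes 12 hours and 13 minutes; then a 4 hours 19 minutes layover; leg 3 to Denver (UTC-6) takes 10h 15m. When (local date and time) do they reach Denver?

11:22 PM on September 9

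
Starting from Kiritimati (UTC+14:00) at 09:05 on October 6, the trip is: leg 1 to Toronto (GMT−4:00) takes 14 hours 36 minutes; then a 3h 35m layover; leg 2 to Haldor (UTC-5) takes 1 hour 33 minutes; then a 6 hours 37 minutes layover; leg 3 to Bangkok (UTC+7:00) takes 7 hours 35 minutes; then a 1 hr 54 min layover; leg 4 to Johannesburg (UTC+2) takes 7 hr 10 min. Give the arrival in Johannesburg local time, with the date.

16:05 on October 7

Convert departure to UTC: 09:05 − 14:00 = 19:05 UTC on Oct 5.
Add 14 hours 36 minutes leg 1 → 09:41 UTC (Oct 6).
Add 3 hours 35 minutes layover in Toronto → 13:16 UTC.
Add 1 hour 33 minutes leg 2 → 14:49 UTC.
Add 6 hours and 37 minutes layover in Haldor → 21:26 UTC.
Add 7 hours 35 minutes leg 3 → 05:01 UTC (Oct 7).
Add 1 hour and 54 minutes layover in Bangkok → 06:55 UTC.
Add 7 hours 10 minutes leg 4 → 14:05 UTC.
Johannesburg is UTC+2:00, so local arrival = 14:05 + 2:00 = 16:05 on Oct 7.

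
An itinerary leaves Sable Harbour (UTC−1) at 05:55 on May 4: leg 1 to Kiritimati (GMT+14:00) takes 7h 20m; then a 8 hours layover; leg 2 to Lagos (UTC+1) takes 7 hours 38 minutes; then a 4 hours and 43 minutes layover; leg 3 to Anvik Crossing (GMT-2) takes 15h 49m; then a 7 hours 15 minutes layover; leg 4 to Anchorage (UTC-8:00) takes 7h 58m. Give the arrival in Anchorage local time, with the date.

09:38 on May 6

Convert departure to UTC: 05:55 + 1:00 = 06:55 UTC on May 4.
Add 7 hours 20 minutes leg 1 → 14:15 UTC.
Add 8 hours layover in Kiritimati → 22:15 UTC.
Add 7 hours 38 minutes leg 2 → 05:53 UTC (May 5).
Add 4 hours 43 minutes layover in Lagos → 10:36 UTC.
Add 15 hours and 49 minutes leg 3 → 02:25 UTC (May 6).
Add 7 hours 15 minutes layover in Anvik Crossing → 09:40 UTC.
Add 7 hours and 58 minutes leg 4 → 17:38 UTC.
Anchorage is UTC−8:00, so local arrival = 17:38 − 8:00 = 09:38 on May 6.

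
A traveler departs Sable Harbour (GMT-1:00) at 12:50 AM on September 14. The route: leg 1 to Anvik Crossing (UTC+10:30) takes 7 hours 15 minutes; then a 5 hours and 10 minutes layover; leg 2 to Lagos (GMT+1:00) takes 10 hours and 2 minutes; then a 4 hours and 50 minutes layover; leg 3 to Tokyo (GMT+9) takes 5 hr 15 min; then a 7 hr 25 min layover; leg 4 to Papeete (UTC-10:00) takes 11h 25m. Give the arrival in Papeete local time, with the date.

Convert departure to UTC: 12:50 AM + 1:00 = 1:50 AM UTC on Sep 14.
Add 7 hours and 15 minutes leg 1 → 9:05 AM UTC.
Add 5 hours 10 minutes layover in Anvik Crossing → 2:15 PM UTC.
Add 10 hours and 2 minutes leg 2 → 12:17 AM UTC (Sep 15).
Add 4 hours 50 minutes layover in Lagos → 5:07 AM UTC.
Add 5 hours 15 minutes leg 3 → 10:22 AM UTC.
Add 7 hours and 25 minutes layover in Tokyo → 5:47 PM UTC.
Add 11 hours 25 minutes leg 4 → 5:12 AM UTC (Sep 16).
Papeete is UTC−10:00, so local arrival = 5:12 AM − 10:00 = 7:12 PM on Sep 15.

7:12 PM on September 15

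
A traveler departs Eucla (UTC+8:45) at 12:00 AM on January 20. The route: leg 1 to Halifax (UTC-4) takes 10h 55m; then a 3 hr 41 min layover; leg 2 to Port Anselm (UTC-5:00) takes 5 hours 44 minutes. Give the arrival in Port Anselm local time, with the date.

6:35 AM on January 20

Convert departure to UTC: 12:00 AM − 8:45 = 3:15 PM UTC on Jan 19.
Add 10 hours and 55 minutes leg 1 → 2:10 AM UTC (Jan 20).
Add 3 hours and 41 minutes layover in Halifax → 5:51 AM UTC.
Add 5 hours 44 minutes leg 2 → 11:35 AM UTC.
Port Anselm is UTC−5:00, so local arrival = 11:35 AM − 5:00 = 6:35 AM on Jan 20.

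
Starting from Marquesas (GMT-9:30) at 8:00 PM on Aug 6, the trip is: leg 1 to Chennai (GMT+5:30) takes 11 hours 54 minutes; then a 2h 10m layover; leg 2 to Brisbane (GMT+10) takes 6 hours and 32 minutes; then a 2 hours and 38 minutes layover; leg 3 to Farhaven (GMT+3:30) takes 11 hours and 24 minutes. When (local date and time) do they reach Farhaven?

7:38 PM on August 8

Convert departure to UTC: 8:00 PM + 9:30 = 5:30 AM UTC on Aug 7.
Add 11 hours 54 minutes leg 1 → 5:24 PM UTC.
Add 2 hours 10 minutes layover in Chennai → 7:34 PM UTC.
Add 6 hours 32 minutes leg 2 → 2:06 AM UTC (Aug 8).
Add 2 hours and 38 minutes layover in Brisbane → 4:44 AM UTC.
Add 11 hours and 24 minutes leg 3 → 4:08 PM UTC.
Farhaven is UTC+3:30, so local arrival = 4:08 PM + 3:30 = 7:38 PM on Aug 8.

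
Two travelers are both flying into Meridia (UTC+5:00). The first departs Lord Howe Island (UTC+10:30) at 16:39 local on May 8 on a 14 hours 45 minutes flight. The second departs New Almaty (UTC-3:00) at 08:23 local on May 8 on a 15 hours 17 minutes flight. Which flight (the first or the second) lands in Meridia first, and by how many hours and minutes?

the first, by 5 hours 46 minutes

Flight 1 in UTC: 16:39 − 10:30 = 06:09 on May 8.
+14 hours and 45 minutes → arrive 20:54 UTC on May 8.
Flight 2 in UTC: 08:23 + 3:00 = 11:23 on May 8.
+15 hours and 17 minutes → arrive 02:40 UTC on May 9.
Flight 1 lands earlier by 5 hours 46 minutes.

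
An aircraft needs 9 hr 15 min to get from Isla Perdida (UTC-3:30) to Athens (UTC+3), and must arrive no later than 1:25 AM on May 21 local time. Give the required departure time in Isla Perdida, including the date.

Target arrival in UTC: 1:25 AM − 3:00 = 10:25 PM on May 20.
Subtract 9 hours 15 minutes → departure 1:10 PM UTC on May 20.
Isla Perdida is UTC−3:30: 1:10 PM − 3:30 = 9:40 AM on May 20.

9:40 AM on May 20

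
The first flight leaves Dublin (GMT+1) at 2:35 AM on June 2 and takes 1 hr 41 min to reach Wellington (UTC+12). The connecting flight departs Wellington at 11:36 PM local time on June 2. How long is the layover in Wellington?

Convert departure to UTC: 2:35 AM − 1:00 = 1:35 AM UTC on Jun 2.
Add 1 hour 41 minutes flight time → 3:16 AM UTC.
Wellington is UTC+12:00, so local arrival = 3:16 AM + 12:00 = 3:16 PM on Jun 2.
Layover = 11:36 PM − 3:16 PM = 8 hours 20 minutes.

8 hours 20 minutes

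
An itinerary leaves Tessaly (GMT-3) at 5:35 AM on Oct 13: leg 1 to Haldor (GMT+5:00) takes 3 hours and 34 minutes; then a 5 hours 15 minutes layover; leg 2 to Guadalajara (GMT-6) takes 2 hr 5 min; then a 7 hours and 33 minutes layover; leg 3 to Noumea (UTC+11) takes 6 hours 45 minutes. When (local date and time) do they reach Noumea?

Convert departure to UTC: 5:35 AM + 3:00 = 8:35 AM UTC on Oct 13.
Add 3 hours and 34 minutes leg 1 → 12:09 PM UTC.
Add 5 hours 15 minutes layover in Haldor → 5:24 PM UTC.
Add 2 hours 5 minutes leg 2 → 7:29 PM UTC.
Add 7 hours and 33 minutes layover in Guadalajara → 3:02 AM UTC (Oct 14).
Add 6 hours and 45 minutes leg 3 → 9:47 AM UTC.
Noumea is UTC+11:00, so local arrival = 9:47 AM + 11:00 = 8:47 PM on Oct 14.

8:47 PM on October 14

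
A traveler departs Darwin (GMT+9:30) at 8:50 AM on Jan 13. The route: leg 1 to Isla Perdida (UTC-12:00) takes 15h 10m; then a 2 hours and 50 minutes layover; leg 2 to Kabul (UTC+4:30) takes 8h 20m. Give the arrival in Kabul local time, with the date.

Convert departure to UTC: 8:50 AM − 9:30 = 11:20 PM UTC on Jan 12.
Add 15 hours 10 minutes leg 1 → 2:30 PM UTC (Jan 13).
Add 2 hours 50 minutes layover in Isla Perdida → 5:20 PM UTC.
Add 8 hours and 20 minutes leg 2 → 1:40 AM UTC (Jan 14).
Kabul is UTC+4:30, so local arrival = 1:40 AM + 4:30 = 6:10 AM on Jan 14.

6:10 AM on January 14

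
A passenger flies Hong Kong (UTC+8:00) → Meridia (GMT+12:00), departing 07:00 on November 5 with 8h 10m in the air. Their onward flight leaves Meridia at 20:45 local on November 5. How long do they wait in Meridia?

Convert departure to UTC: 07:00 − 8:00 = 23:00 UTC on Nov 4.
Add 8 hours and 10 minutes flight time → 07:10 UTC (Nov 5).
Meridia is UTC+12:00, so local arrival = 07:10 + 12:00 = 19:10 on Nov 5.
Layover = 20:45 − 19:10 = 1 hour 35 minutes.

1 hour 35 minutes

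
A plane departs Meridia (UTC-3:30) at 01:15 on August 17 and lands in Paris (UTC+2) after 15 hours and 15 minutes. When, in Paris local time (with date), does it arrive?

22:00 on August 17

Convert departure to UTC: 01:15 + 3:30 = 04:45 UTC on Aug 17.
Add 15 hours and 15 minutes travel time → 20:00 UTC.
Paris is UTC+2:00, so local arrival = 20:00 + 2:00 = 22:00 on Aug 17.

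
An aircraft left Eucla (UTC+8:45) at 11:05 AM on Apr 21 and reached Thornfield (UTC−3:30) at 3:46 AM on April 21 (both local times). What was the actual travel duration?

4 hours 56 minutes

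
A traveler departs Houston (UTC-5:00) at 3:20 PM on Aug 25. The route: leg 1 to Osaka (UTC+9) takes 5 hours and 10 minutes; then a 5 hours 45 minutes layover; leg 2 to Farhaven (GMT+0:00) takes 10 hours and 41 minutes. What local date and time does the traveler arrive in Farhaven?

5:56 PM on August 26

Convert departure to UTC: 3:20 PM + 5:00 = 8:20 PM UTC on Aug 25.
Add 5 hours and 10 minutes leg 1 → 1:30 AM UTC (Aug 26).
Add 5 hours 45 minutes layover in Osaka → 7:15 AM UTC.
Add 10 hours and 41 minutes leg 2 → 5:56 PM UTC.
Farhaven is UTC+0, so local arrival is the same: 5:56 PM on Aug 26.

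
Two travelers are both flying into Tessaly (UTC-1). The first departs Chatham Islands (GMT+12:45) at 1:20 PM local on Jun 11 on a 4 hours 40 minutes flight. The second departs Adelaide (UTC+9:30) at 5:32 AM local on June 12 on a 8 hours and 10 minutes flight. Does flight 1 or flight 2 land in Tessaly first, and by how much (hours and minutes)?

the first, by 22 hours 57 minutes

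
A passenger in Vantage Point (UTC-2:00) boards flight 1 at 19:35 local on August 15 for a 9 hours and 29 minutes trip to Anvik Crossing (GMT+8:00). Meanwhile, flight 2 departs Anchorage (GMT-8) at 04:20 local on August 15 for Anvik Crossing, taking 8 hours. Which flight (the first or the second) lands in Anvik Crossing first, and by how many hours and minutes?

the second, by 10 hours 44 minutes

Flight 1 in UTC: 19:35 + 2:00 = 21:35 on Aug 15.
+9 hours and 29 minutes → arrive 07:04 UTC on Aug 16.
Flight 2 in UTC: 04:20 + 8:00 = 12:20 on Aug 15.
+8 hours → arrive 20:20 UTC on Aug 15.
Flight 2 lands earlier by 10 hours 44 minutes.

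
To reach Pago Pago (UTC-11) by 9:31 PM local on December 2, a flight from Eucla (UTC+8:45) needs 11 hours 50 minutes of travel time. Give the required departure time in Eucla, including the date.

Target arrival in UTC: 9:31 PM + 11:00 = 8:31 AM on Dec 3.
Subtract 11 hours 50 minutes → departure 8:41 PM UTC on Dec 2.
Eucla is UTC+8:45: 8:41 PM + 8:45 = 5:26 AM on Dec 3.

5:26 AM on Dec 3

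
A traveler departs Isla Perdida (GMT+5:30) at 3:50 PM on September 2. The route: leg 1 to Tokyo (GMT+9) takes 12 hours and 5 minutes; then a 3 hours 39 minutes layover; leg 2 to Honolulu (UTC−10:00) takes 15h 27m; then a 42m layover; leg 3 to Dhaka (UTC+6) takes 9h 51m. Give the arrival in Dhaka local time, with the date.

Convert departure to UTC: 3:50 PM − 5:30 = 10:20 AM UTC on Sep 2.
Add 12 hours and 5 minutes leg 1 → 10:25 PM UTC.
Add 3 hours and 39 minutes layover in Tokyo → 2:04 AM UTC (Sep 3).
Add 15 hours and 27 minutes leg 2 → 5:31 PM UTC.
Add 42 minutes layover in Honolulu → 6:13 PM UTC.
Add 9 hours 51 minutes leg 3 → 4:04 AM UTC (Sep 4).
Dhaka is UTC+6:00, so local arrival = 4:04 AM + 6:00 = 10:04 AM on Sep 4.

10:04 AM on September 4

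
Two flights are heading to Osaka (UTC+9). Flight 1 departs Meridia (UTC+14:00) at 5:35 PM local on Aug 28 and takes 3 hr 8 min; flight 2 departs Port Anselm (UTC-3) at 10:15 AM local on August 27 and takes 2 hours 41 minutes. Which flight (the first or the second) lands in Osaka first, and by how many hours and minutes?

the second, by 14 hours 47 minutes

Flight 1 in UTC: 5:35 PM − 14:00 = 3:35 AM on Aug 28.
+3 hours and 8 minutes → arrive 6:43 AM UTC on Aug 28.
Flight 2 in UTC: 10:15 AM + 3:00 = 1:15 PM on Aug 27.
+2 hours 41 minutes → arrive 3:56 PM UTC on Aug 27.
Flight 2 lands earlier by 14 hours 47 minutes.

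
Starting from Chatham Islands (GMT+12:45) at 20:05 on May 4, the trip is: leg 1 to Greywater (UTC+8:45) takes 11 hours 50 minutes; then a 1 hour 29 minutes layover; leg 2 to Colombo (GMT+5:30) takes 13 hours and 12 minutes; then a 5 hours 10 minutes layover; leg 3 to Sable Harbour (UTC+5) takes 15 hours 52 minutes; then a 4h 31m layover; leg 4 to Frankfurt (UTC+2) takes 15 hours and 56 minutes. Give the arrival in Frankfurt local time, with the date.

05:20 on May 7

Convert departure to UTC: 20:05 − 12:45 = 07:20 UTC on May 4.
Add 11 hours 50 minutes leg 1 → 19:10 UTC.
Add 1 hour 29 minutes layover in Greywater → 20:39 UTC.
Add 13 hours 12 minutes leg 2 → 09:51 UTC (May 5).
Add 5 hours 10 minutes layover in Colombo → 15:01 UTC.
Add 15 hours and 52 minutes leg 3 → 06:53 UTC (May 6).
Add 4 hours and 31 minutes layover in Sable Harbour → 11:24 UTC.
Add 15 hours 56 minutes leg 4 → 03:20 UTC (May 7).
Frankfurt is UTC+2:00, so local arrival = 03:20 + 2:00 = 05:20 on May 7.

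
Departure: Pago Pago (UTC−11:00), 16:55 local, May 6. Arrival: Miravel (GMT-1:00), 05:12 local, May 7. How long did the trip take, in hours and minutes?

2 hours 17 minutes

Miravel is 10:00 ahead of Pago Pago.
Clock-face elapsed time (ignoring zones) is 12 hours 17 minutes.
Actual elapsed = 12 hours 17 minutes − 10:00 = 2 hours 17 minutes.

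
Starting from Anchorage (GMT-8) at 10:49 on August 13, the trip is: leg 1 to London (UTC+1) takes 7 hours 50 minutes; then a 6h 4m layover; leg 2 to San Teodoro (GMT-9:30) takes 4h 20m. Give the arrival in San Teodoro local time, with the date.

Convert departure to UTC: 10:49 + 8:00 = 18:49 UTC on Aug 13.
Add 7 hours 50 minutes leg 1 → 02:39 UTC (Aug 14).
Add 6 hours 4 minutes layover in London → 08:43 UTC.
Add 4 hours 20 minutes leg 2 → 13:03 UTC.
San Teodoro is UTC−9:30, so local arrival = 13:03 − 9:30 = 03:33 on Aug 14.

03:33 on August 14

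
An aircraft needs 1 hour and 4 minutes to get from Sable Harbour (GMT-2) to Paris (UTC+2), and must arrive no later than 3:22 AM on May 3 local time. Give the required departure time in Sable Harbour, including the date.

Target arrival in UTC: 3:22 AM − 2:00 = 1:22 AM on May 3.
Subtract 1 hour and 4 minutes → departure 12:18 AM UTC on May 3.
Sable Harbour is UTC−2:00: 12:18 AM − 2:00 = 10:18 PM on May 2.

10:18 PM on May 2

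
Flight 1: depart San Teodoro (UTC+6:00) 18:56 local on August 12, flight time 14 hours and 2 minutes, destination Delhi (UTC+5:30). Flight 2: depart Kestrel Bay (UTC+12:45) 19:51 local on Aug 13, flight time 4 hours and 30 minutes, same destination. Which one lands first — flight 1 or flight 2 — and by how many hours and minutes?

the first, by 8 hours 38 minutes

Flight 1 in UTC: 18:56 − 6:00 = 12:56 on Aug 12.
+14 hours 2 minutes → arrive 02:58 UTC on Aug 13.
Flight 2 in UTC: 19:51 − 12:45 = 07:06 on Aug 13.
+4 hours 30 minutes → arrive 11:36 UTC on Aug 13.
Flight 1 lands earlier by 8 hours 38 minutes.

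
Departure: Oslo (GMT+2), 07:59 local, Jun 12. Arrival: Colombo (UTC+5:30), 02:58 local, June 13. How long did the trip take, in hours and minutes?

15 hours 29 minutes

Departure in UTC: 07:59 − 2:00 = 05:59 on Jun 12.
Arrival in UTC: 02:58 − 5:30 = 21:28 on Jun 12.
Elapsed = 21:28 − 05:59 = 15 hours 29 minutes.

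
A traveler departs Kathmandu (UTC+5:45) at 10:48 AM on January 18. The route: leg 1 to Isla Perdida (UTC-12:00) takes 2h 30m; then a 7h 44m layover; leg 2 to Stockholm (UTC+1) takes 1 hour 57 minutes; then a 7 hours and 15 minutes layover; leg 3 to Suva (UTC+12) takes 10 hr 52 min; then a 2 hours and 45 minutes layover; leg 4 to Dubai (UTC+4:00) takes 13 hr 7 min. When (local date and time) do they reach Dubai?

7:13 AM on January 20

Convert departure to UTC: 10:48 AM − 5:45 = 5:03 AM UTC on Jan 18.
Add 2 hours 30 minutes leg 1 → 7:33 AM UTC.
Add 7 hours and 44 minutes layover in Isla Perdida → 3:17 PM UTC.
Add 1 hour 57 minutes leg 2 → 5:14 PM UTC.
Add 7 hours and 15 minutes layover in Stockholm → 12:29 AM UTC (Jan 19).
Add 10 hours and 52 minutes leg 3 → 11:21 AM UTC.
Add 2 hours 45 minutes layover in Suva → 2:06 PM UTC.
Add 13 hours 7 minutes leg 4 → 3:13 AM UTC (Jan 20).
Dubai is UTC+4:00, so local arrival = 3:13 AM + 4:00 = 7:13 AM on Jan 20.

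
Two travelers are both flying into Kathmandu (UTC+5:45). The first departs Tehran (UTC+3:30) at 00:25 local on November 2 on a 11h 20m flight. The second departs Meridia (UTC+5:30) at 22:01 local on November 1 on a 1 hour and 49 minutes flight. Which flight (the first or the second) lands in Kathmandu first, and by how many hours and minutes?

the second, by 13 hours 55 minutes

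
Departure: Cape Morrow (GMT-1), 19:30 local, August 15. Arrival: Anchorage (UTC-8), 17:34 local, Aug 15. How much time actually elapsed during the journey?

5 hours 4 minutes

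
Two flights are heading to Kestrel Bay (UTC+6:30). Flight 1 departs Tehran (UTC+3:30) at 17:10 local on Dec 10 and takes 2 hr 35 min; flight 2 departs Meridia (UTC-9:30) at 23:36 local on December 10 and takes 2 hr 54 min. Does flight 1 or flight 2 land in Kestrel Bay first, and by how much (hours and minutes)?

the first, by 19 hours 45 minutes

Flight 1 in UTC: 17:10 − 3:30 = 13:40 on Dec 10.
+2 hours 35 minutes → arrive 16:15 UTC on Dec 10.
Flight 2 in UTC: 23:36 + 9:30 = 09:06 on Dec 11.
+2 hours and 54 minutes → arrive 12:00 UTC on Dec 11.
Flight 1 lands earlier by 19 hours 45 minutes.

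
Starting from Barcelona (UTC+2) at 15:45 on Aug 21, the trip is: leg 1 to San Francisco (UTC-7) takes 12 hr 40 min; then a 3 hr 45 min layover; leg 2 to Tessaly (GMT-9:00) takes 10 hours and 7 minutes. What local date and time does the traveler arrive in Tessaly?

07:17 on August 22

Convert departure to UTC: 15:45 − 2:00 = 13:45 UTC on Aug 21.
Add 12 hours and 40 minutes leg 1 → 02:25 UTC (Aug 22).
Add 3 hours and 45 minutes layover in San Francisco → 06:10 UTC.
Add 10 hours and 7 minutes leg 2 → 16:17 UTC.
Tessaly is UTC−9:00, so local arrival = 16:17 − 9:00 = 07:17 on Aug 22.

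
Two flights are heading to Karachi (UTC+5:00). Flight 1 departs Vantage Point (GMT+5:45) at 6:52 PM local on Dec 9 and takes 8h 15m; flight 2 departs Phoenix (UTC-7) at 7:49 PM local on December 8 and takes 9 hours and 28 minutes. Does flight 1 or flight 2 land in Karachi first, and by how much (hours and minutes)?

the second, by 9 hours 5 minutes

Flight 1 in UTC: 6:52 PM − 5:45 = 1:07 PM on Dec 9.
+8 hours 15 minutes → arrive 9:22 PM UTC on Dec 9.
Flight 2 in UTC: 7:49 PM + 7:00 = 2:49 AM on Dec 9.
+9 hours 28 minutes → arrive 12:17 PM UTC on Dec 9.
Flight 2 lands earlier by 9 hours 5 minutes.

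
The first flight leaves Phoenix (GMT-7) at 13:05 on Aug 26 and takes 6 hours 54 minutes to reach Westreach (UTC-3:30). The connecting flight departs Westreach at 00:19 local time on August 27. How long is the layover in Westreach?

Convert departure to UTC: 13:05 + 7:00 = 20:05 UTC on Aug 26.
Add 6 hours and 54 minutes flight time → 02:59 UTC (Aug 27).
Westreach is UTC−3:30, so local arrival = 02:59 − 3:30 = 23:29 on Aug 26.
Layover = 00:19 − 23:29 (+1 day) = 50 minutes.

50 minutes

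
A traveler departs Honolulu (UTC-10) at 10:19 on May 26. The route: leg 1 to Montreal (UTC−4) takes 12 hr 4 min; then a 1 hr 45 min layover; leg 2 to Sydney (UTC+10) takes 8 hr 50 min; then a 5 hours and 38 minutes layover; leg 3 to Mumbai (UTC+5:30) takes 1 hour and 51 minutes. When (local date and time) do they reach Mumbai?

07:57 on May 28

Convert departure to UTC: 10:19 + 10:00 = 20:19 UTC on May 26.
Add 12 hours 4 minutes leg 1 → 08:23 UTC (May 27).
Add 1 hour 45 minutes layover in Montreal → 10:08 UTC.
Add 8 hours 50 minutes leg 2 → 18:58 UTC.
Add 5 hours 38 minutes layover in Sydney → 00:36 UTC (May 28).
Add 1 hour and 51 minutes leg 3 → 02:27 UTC.
Mumbai is UTC+5:30, so local arrival = 02:27 + 5:30 = 07:57 on May 28.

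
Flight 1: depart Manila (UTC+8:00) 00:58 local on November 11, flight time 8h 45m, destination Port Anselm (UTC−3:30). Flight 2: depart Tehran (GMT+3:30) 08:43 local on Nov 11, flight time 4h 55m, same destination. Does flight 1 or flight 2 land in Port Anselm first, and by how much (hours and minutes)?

the first, by 8 hours 25 minutes

Flight 1 in UTC: 00:58 − 8:00 = 16:58 on Nov 10.
+8 hours 45 minutes → arrive 01:43 UTC on Nov 11.
Flight 2 in UTC: 08:43 − 3:30 = 05:13 on Nov 11.
+4 hours 55 minutes → arrive 10:08 UTC on Nov 11.
Flight 1 lands earlier by 8 hours 25 minutes.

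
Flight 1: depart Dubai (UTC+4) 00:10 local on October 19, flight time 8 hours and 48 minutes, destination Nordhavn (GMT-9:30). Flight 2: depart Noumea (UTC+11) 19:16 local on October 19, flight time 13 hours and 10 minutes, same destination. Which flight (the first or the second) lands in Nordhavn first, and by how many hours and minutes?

Flight 1 in UTC: 00:10 − 4:00 = 20:10 on Oct 18.
+8 hours 48 minutes → arrive 04:58 UTC on Oct 19.
Flight 2 in UTC: 19:16 − 11:00 = 08:16 on Oct 19.
+13 hours 10 minutes → arrive 21:26 UTC on Oct 19.
Flight 1 lands earlier by 16 hours 28 minutes.

the first, by 16 hours 28 minutes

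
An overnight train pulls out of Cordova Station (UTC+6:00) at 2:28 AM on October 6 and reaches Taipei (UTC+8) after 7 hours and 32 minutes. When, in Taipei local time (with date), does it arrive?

Convert departure to UTC: 2:28 AM − 6:00 = 8:28 PM UTC on Oct 5.
Add 7 hours 32 minutes travel time → 4:00 AM UTC (Oct 6).
Taipei is UTC+8:00, so local arrival = 4:00 AM + 8:00 = 12:00 PM on Oct 6.

12:00 PM on Oct 6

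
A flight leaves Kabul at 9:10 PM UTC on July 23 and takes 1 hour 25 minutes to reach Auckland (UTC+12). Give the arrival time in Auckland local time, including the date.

10:35 AM on Jul 24

Departure is given in UTC: 9:10 PM on Jul 23.
Add 1 hour and 25 minutes → 10:35 PM UTC.
Auckland is UTC+12:00: 10:35 PM + 12:00 = 10:35 AM on Jul 24.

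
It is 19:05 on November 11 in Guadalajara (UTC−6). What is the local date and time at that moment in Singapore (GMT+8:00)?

Singapore is 14:00 ahead of Guadalajara.
Shift by the zone difference: 19:05 + 14:00 = 09:05 on Nov 12 in Singapore.

09:05 on November 12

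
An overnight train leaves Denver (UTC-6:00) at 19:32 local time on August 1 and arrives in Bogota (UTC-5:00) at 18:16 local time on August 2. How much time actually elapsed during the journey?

Departure in UTC: 19:32 + 6:00 = 01:32 on Aug 2.
Arrival in UTC: 18:16 + 5:00 = 23:16 on Aug 2.
Elapsed = 23:16 − 01:32 = 21 hours 44 minutes.

21 hours 44 minutes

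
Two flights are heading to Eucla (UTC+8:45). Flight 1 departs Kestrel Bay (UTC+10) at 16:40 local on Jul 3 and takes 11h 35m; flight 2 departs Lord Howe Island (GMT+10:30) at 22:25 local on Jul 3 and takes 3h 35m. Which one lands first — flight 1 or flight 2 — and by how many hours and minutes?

the second, by 2 hours 45 minutes

Flight 1 in UTC: 16:40 − 10:00 = 06:40 on Jul 3.
+11 hours and 35 minutes → arrive 18:15 UTC on Jul 3.
Flight 2 in UTC: 22:25 − 10:30 = 11:55 on Jul 3.
+3 hours 35 minutes → arrive 15:30 UTC on Jul 3.
Flight 2 lands earlier by 2 hours 45 minutes.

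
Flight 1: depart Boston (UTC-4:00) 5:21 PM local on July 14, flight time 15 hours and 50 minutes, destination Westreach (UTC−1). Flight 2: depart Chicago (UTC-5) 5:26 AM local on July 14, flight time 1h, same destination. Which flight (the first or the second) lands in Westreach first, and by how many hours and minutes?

the second, by 25 hours 45 minutes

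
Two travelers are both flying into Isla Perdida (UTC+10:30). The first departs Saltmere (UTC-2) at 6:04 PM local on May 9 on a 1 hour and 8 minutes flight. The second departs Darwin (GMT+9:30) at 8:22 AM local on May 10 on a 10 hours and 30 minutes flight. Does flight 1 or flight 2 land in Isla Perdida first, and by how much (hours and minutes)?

the first, by 12 hours 10 minutes

Flight 1 in UTC: 6:04 PM + 2:00 = 8:04 PM on May 9.
+1 hour and 8 minutes → arrive 9:12 PM UTC on May 9.
Flight 2 in UTC: 8:22 AM − 9:30 = 10:52 PM on May 9.
+10 hours 30 minutes → arrive 9:22 AM UTC on May 10.
Flight 1 lands earlier by 12 hours 10 minutes.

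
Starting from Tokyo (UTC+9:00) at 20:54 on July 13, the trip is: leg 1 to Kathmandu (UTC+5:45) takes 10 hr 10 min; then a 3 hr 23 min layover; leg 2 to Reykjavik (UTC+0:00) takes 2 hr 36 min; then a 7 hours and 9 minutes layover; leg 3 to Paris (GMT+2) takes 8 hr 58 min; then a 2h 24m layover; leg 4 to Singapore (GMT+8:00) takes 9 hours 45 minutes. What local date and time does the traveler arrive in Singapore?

16:19 on Jul 15

Convert departure to UTC: 20:54 − 9:00 = 11:54 UTC on Jul 13.
Add 10 hours and 10 minutes leg 1 → 22:04 UTC.
Add 3 hours 23 minutes layover in Kathmandu → 01:27 UTC (Jul 14).
Add 2 hours 36 minutes leg 2 → 04:03 UTC.
Add 7 hours and 9 minutes layover in Reykjavik → 11:12 UTC.
Add 8 hours 58 minutes leg 3 → 20:10 UTC.
Add 2 hours and 24 minutes layover in Paris → 22:34 UTC.
Add 9 hours and 45 minutes leg 4 → 08:19 UTC (Jul 15).
Singapore is UTC+8:00, so local arrival = 08:19 + 8:00 = 16:19 on Jul 15.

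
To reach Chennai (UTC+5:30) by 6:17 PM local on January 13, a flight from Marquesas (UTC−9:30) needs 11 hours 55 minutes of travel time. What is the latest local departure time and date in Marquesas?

3:22 PM on January 12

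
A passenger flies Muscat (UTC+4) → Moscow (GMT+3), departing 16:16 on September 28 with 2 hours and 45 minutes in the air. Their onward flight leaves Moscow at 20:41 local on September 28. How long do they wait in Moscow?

Convert departure to UTC: 16:16 − 4:00 = 12:16 UTC on Sep 28.
Add 2 hours 45 minutes flight time → 15:01 UTC.
Moscow is UTC+3:00, so local arrival = 15:01 + 3:00 = 18:01 on Sep 28.
Layover = 20:41 − 18:01 = 2 hours 40 minutes.

2 hours 40 minutes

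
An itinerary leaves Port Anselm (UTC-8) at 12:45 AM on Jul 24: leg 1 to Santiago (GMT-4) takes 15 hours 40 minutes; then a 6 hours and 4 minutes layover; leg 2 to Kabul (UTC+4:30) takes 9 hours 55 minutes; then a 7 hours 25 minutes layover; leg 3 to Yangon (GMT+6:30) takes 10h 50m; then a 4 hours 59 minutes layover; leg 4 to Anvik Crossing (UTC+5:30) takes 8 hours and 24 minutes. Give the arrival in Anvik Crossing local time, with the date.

5:32 AM on Jul 27

Convert departure to UTC: 12:45 AM + 8:00 = 8:45 AM UTC on Jul 24.
Add 15 hours and 40 minutes leg 1 → 12:25 AM UTC (Jul 25).
Add 6 hours and 4 minutes layover in Santiago → 6:29 AM UTC.
Add 9 hours 55 minutes leg 2 → 4:24 PM UTC.
Add 7 hours and 25 minutes layover in Kabul → 11:49 PM UTC.
Add 10 hours 50 minutes leg 3 → 10:39 AM UTC (Jul 26).
Add 4 hours and 59 minutes layover in Yangon → 3:38 PM UTC.
Add 8 hours 24 minutes leg 4 → 12:02 AM UTC (Jul 27).
Anvik Crossing is UTC+5:30, so local arrival = 12:02 AM + 5:30 = 5:32 AM on Jul 27.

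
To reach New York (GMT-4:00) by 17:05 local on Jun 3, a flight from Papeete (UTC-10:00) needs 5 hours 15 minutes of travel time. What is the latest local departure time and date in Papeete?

05:50 on Jun 3

Target arrival in UTC: 17:05 + 4:00 = 21:05 on Jun 3.
Subtract 5 hours and 15 minutes → departure 15:50 UTC on Jun 3.
Papeete is UTC−10:00: 15:50 − 10:00 = 05:50 on Jun 3.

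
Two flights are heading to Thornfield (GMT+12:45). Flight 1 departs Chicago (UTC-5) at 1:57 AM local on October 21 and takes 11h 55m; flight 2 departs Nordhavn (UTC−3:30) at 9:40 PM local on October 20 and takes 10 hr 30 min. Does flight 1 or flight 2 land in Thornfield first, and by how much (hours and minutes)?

Flight 1 in UTC: 1:57 AM + 5:00 = 6:57 AM on Oct 21.
+11 hours 55 minutes → arrive 6:52 PM UTC on Oct 21.
Flight 2 in UTC: 9:40 PM + 3:30 = 1:10 AM on Oct 21.
+10 hours and 30 minutes → arrive 11:40 AM UTC on Oct 21.
Flight 2 lands earlier by 7 hours 12 minutes.

the second, by 7 hours 12 minutes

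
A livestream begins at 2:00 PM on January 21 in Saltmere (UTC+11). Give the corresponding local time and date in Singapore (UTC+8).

In UTC: 2:00 PM − 11:00 = 3:00 AM on Jan 21.
Singapore is UTC+8:00: 3:00 AM + 8:00 = 11:00 AM on Jan 21.

11:00 AM on January 21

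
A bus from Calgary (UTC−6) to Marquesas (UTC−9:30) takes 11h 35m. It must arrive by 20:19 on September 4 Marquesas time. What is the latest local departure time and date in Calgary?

12:14 on Sep 4

Target arrival in UTC: 20:19 + 9:30 = 05:49 on Sep 5.
Subtract 11 hours 35 minutes → departure 18:14 UTC on Sep 4.
Calgary is UTC−6:00: 18:14 − 6:00 = 12:14 on Sep 4.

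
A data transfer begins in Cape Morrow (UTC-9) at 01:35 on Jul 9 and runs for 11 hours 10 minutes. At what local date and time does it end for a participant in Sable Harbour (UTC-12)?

09:45 on Jul 9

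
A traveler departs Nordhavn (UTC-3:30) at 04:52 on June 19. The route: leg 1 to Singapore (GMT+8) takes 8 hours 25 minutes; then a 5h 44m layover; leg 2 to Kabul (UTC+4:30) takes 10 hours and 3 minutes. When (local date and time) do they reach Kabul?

Convert departure to UTC: 04:52 + 3:30 = 08:22 UTC on Jun 19.
Add 8 hours and 25 minutes leg 1 → 16:47 UTC.
Add 5 hours 44 minutes layover in Singapore → 22:31 UTC.
Add 10 hours and 3 minutes leg 2 → 08:34 UTC (Jun 20).
Kabul is UTC+4:30, so local arrival = 08:34 + 4:30 = 13:04 on Jun 20.

13:04 on June 20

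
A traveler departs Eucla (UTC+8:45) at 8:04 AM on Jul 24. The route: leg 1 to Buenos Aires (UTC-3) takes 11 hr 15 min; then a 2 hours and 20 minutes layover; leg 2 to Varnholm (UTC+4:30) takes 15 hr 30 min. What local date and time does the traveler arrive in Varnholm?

Convert departure to UTC: 8:04 AM − 8:45 = 11:19 PM UTC on Jul 23.
Add 11 hours 15 minutes leg 1 → 10:34 AM UTC (Jul 24).
Add 2 hours 20 minutes layover in Buenos Aires → 12:54 PM UTC.
Add 15 hours and 30 minutes leg 2 → 4:24 AM UTC (Jul 25).
Varnholm is UTC+4:30, so local arrival = 4:24 AM + 4:30 = 8:54 AM on Jul 25.

8:54 AM on July 25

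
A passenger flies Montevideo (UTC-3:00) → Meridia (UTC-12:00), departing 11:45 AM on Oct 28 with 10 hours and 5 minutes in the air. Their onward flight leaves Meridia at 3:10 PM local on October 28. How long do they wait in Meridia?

2 hours 20 minutes

Convert departure to UTC: 11:45 AM + 3:00 = 2:45 PM UTC on Oct 28.
Add 10 hours and 5 minutes flight time → 12:50 AM UTC (Oct 29).
Meridia is UTC−12:00, so local arrival = 12:50 AM − 12:00 = 12:50 PM on Oct 28.
Layover = 3:10 PM − 12:50 PM = 2 hours 20 minutes.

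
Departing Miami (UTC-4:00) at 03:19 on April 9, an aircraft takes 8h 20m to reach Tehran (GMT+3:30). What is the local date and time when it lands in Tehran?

19:09 on April 9

Tehran is 7:30 ahead of Miami.
After 8 hours and 20 minutes it is 11:39 in Miami.
Shift by the zone difference: 11:39 + 7:30 = 19:09 on Apr 9 in Tehran.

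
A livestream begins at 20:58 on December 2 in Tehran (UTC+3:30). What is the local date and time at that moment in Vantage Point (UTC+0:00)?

Vantage Point is 3:30 behind Tehran.
Shift by the zone difference: 20:58 − 3:30 = 17:28 on Dec 2 in Vantage Point.

17:28 on Dec 2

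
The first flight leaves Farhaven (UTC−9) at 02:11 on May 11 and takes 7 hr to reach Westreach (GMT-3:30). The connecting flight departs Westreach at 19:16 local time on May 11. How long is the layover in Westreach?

Convert departure to UTC: 02:11 + 9:00 = 11:11 UTC on May 11.
Add 7 hours flight time → 18:11 UTC.
Westreach is UTC−3:30, so local arrival = 18:11 − 3:30 = 14:41 on May 11.
Layover = 19:16 − 14:41 = 4 hours 35 minutes.

4 hours 35 minutes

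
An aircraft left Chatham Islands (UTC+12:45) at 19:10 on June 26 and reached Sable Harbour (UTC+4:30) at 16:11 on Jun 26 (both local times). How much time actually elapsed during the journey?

5 hours 16 minutes

Departure in UTC: 19:10 − 12:45 = 06:25 on Jun 26.
Arrival in UTC: 16:11 − 4:30 = 11:41 on Jun 26.
Elapsed = 11:41 − 06:25 = 5 hours 16 minutes.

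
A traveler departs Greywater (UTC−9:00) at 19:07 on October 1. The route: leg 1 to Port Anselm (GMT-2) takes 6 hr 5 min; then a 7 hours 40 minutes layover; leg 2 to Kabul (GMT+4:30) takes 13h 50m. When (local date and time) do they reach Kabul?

12:12 on October 3

Convert departure to UTC: 19:07 + 9:00 = 04:07 UTC on Oct 2.
Add 6 hours 5 minutes leg 1 → 10:12 UTC.
Add 7 hours 40 minutes layover in Port Anselm → 17:52 UTC.
Add 13 hours and 50 minutes leg 2 → 07:42 UTC (Oct 3).
Kabul is UTC+4:30, so local arrival = 07:42 + 4:30 = 12:12 on Oct 3.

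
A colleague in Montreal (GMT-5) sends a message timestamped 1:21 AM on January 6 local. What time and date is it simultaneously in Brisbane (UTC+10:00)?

4:21 PM on Jan 6

In UTC: 1:21 AM + 5:00 = 6:21 AM on Jan 6.
Brisbane is UTC+10:00: 6:21 AM + 10:00 = 4:21 PM on Jan 6.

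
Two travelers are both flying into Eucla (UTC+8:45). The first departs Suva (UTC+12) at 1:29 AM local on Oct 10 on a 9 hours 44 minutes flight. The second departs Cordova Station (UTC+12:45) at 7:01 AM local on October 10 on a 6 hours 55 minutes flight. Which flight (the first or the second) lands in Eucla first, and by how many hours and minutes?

Flight 1 in UTC: 1:29 AM − 12:00 = 1:29 PM on Oct 9.
+9 hours 44 minutes → arrive 11:13 PM UTC on Oct 9.
Flight 2 in UTC: 7:01 AM − 12:45 = 6:16 PM on Oct 9.
+6 hours 55 minutes → arrive 1:11 AM UTC on Oct 10.
Flight 1 lands earlier by 1 hour 58 minutes.

the first, by 1 hour 58 minutes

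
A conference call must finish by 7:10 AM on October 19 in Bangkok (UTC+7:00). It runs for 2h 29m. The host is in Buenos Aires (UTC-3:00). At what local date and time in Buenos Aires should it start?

Target end time in UTC: 7:10 AM − 7:00 = 12:10 AM on Oct 19.
Subtract 2 hours 29 minutes → start 9:41 PM UTC on Oct 18.
Buenos Aires is UTC−3:00: 9:41 PM − 3:00 = 6:41 PM on Oct 18.

6:41 PM on Oct 18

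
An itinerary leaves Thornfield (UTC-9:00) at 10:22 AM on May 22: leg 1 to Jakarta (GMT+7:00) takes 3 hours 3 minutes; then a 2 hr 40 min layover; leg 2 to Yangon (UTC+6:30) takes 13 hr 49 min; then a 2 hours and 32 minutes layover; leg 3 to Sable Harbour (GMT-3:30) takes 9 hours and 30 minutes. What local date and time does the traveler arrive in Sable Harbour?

Convert departure to UTC: 10:22 AM + 9:00 = 7:22 PM UTC on May 22.
Add 3 hours 3 minutes leg 1 → 10:25 PM UTC.
Add 2 hours 40 minutes layover in Jakarta → 1:05 AM UTC (May 23).
Add 13 hours 49 minutes leg 2 → 2:54 PM UTC.
Add 2 hours and 32 minutes layover in Yangon → 5:26 PM UTC.
Add 9 hours 30 minutes leg 3 → 2:56 AM UTC (May 24).
Sable Harbour is UTC−3:30, so local arrival = 2:56 AM − 3:30 = 11:26 PM on May 23.

11:26 PM on May 23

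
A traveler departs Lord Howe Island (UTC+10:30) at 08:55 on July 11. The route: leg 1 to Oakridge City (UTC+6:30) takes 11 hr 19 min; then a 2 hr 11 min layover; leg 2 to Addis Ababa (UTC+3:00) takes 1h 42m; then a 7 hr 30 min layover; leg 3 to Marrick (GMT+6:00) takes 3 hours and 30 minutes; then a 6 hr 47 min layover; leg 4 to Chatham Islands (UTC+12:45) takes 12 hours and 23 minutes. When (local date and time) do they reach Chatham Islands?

08:32 on July 13

Convert departure to UTC: 08:55 − 10:30 = 22:25 UTC on Jul 10.
Add 11 hours 19 minutes leg 1 → 09:44 UTC (Jul 11).
Add 2 hours and 11 minutes layover in Oakridge City → 11:55 UTC.
Add 1 hour and 42 minutes leg 2 → 13:37 UTC.
Add 7 hours and 30 minutes layover in Addis Ababa → 21:07 UTC.
Add 3 hours and 30 minutes leg 3 → 00:37 UTC (Jul 12).
Add 6 hours and 47 minutes layover in Marrick → 07:24 UTC.
Add 12 hours and 23 minutes leg 4 → 19:47 UTC.
Chatham Islands is UTC+12:45, so local arrival = 19:47 + 12:45 = 08:32 on Jul 13.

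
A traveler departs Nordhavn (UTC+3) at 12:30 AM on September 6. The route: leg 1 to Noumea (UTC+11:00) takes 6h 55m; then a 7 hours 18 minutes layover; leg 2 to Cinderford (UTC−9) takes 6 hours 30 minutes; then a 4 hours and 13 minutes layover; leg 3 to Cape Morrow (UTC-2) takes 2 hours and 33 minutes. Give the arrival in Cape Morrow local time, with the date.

Convert departure to UTC: 12:30 AM − 3:00 = 9:30 PM UTC on Sep 5.
Add 6 hours and 55 minutes leg 1 → 4:25 AM UTC (Sep 6).
Add 7 hours and 18 minutes layover in Noumea → 11:43 AM UTC.
Add 6 hours 30 minutes leg 2 → 6:13 PM UTC.
Add 4 hours 13 minutes layover in Cinderford → 10:26 PM UTC.
Add 2 hours 33 minutes leg 3 → 12:59 AM UTC (Sep 7).
Cape Morrow is UTC−2:00, so local arrival = 12:59 AM − 2:00 = 10:59 PM on Sep 6.

10:59 PM on September 6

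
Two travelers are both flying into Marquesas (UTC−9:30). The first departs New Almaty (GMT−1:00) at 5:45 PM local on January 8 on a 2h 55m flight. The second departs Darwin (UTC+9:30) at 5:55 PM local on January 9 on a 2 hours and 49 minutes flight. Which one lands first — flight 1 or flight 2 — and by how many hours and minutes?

Flight 1 in UTC: 5:45 PM + 1:00 = 6:45 PM on Jan 8.
+2 hours 55 minutes → arrive 9:40 PM UTC on Jan 8.
Flight 2 in UTC: 5:55 PM − 9:30 = 8:25 AM on Jan 9.
+2 hours and 49 minutes → arrive 11:14 AM UTC on Jan 9.
Flight 1 lands earlier by 13 hours 34 minutes.

the first, by 13 hours 34 minutes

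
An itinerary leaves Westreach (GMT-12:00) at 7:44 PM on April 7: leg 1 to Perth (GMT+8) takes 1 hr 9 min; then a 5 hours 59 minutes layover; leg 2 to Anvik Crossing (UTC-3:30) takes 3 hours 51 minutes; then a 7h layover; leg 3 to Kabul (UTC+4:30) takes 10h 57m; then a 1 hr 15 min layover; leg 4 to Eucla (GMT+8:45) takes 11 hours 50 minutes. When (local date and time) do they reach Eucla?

10:30 AM on April 10

Convert departure to UTC: 7:44 PM + 12:00 = 7:44 AM UTC on Apr 8.
Add 1 hour and 9 minutes leg 1 → 8:53 AM UTC.
Add 5 hours and 59 minutes layover in Perth → 2:52 PM UTC.
Add 3 hours and 51 minutes leg 2 → 6:43 PM UTC.
Add 7 hours layover in Anvik Crossing → 1:43 AM UTC (Apr 9).
Add 10 hours 57 minutes leg 3 → 12:40 PM UTC.
Add 1 hour 15 minutes layover in Kabul → 1:55 PM UTC.
Add 11 hours and 50 minutes leg 4 → 1:45 AM UTC (Apr 10).
Eucla is UTC+8:45, so local arrival = 1:45 AM + 8:45 = 10:30 AM on Apr 10.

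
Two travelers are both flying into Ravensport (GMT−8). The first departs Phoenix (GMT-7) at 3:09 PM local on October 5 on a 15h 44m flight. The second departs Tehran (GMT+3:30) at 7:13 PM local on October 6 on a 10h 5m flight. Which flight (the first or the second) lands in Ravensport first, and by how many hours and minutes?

the first, by 11 hours 55 minutes

Flight 1 in UTC: 3:09 PM + 7:00 = 10:09 PM on Oct 5.
+15 hours and 44 minutes → arrive 1:53 PM UTC on Oct 6.
Flight 2 in UTC: 7:13 PM − 3:30 = 3:43 PM on Oct 6.
+10 hours and 5 minutes → arrive 1:48 AM UTC on Oct 7.
Flight 1 lands earlier by 11 hours 55 minutes.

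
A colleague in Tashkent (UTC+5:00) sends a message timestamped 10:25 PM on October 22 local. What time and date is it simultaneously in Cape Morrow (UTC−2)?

3:25 PM on October 22

Cape Morrow is 7:00 behind Tashkent.
Shift by the zone difference: 10:25 PM − 7:00 = 3:25 PM on Oct 22 in Cape Morrow.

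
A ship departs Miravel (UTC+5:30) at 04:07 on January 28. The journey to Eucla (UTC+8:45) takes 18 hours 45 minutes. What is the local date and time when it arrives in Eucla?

Eucla is 3:15 ahead of Miravel.
After 18 hours 45 minutes it is 22:52 in Miravel.
Shift by the zone difference: 22:52 + 3:15 = 02:07 on Jan 29 in Eucla.

02:07 on January 29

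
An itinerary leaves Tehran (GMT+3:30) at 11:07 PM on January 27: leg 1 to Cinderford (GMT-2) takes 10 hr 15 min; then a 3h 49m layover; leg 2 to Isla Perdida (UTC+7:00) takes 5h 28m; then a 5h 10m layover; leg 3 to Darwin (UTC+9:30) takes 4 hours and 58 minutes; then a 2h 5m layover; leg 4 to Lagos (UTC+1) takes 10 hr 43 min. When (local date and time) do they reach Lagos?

Convert departure to UTC: 11:07 PM − 3:30 = 7:37 PM UTC on Jan 27.
Add 10 hours 15 minutes leg 1 → 5:52 AM UTC (Jan 28).
Add 3 hours and 49 minutes layover in Cinderford → 9:41 AM UTC.
Add 5 hours 28 minutes leg 2 → 3:09 PM UTC.
Add 5 hours and 10 minutes layover in Isla Perdida → 8:19 PM UTC.
Add 4 hours and 58 minutes leg 3 → 1:17 AM UTC (Jan 29).
Add 2 hours and 5 minutes layover in Darwin → 3:22 AM UTC.
Add 10 hours 43 minutes leg 4 → 2:05 PM UTC.
Lagos is UTC+1:00, so local arrival = 2:05 PM + 1:00 = 3:05 PM on Jan 29.

3:05 PM on January 29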